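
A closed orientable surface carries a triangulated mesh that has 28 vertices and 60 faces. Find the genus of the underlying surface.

Every face is a triangle, so 2E = 3·60 = 180, giving E = 90.
χ = V − E + F = 28 − 90 + 60 = -2.
For a closed orientable surface χ = 2 − 2g, so g = (2 − (-2))/2 = 2.

2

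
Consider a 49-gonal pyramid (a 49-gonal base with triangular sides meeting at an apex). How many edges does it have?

98

A pyramid on an n-gon base has one n-gon and n triangles: V = 49 + 1 = 50, E = 2·49 = 98, F = 49 + 1 = 50.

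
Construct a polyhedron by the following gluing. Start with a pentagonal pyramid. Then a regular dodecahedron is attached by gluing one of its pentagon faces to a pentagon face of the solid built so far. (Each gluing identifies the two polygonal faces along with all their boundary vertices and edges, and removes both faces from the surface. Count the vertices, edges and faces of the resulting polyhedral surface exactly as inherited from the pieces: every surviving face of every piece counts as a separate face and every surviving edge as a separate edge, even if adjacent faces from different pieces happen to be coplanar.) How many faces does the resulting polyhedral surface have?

16

A pentagonal pyramid: V=6, E=10, F=6.
Attach a regular dodecahedron (V=20, E=30, F=12) along a 5-gon: merge 5 vertices and 5 edges, delete both glued faces → V=21, E=35, F=16.
Check: V − E + F = 21 − 35 + 16 = 2.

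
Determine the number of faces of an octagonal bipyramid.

A bipyramid over an n-gon has 2n triangular faces and n + 2 vertices: V = 8 + 2 = 10, E = 3·8 = 24, F = 2·8 = 16.

16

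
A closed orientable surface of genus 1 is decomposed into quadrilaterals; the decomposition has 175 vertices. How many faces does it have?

175

χ = 2 − 2·1 = 0, and every face is a square so 4F = 2E.
V − E + F = 0 with E = 4F/2 gives 175 − (4/2 − 1)·F = 0, so F = 175 and E = 350.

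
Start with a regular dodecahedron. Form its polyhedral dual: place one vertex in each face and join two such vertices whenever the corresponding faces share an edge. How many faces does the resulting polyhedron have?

The base solid has V = 20, E = 30, F = 12.
The dual swaps V and F and preserves E: V′ = F = 12, E′ = E = 30, F′ = V = 20.

20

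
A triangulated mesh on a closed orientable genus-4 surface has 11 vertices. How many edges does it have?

51

χ = 2 − 2·4 = -6, and every face is a triangle so 3F = 2E.
V − E + F = -6 with E = 3F/2 gives 11 − (3/2 − 1)·F = -6, so F = 34 and E = 51.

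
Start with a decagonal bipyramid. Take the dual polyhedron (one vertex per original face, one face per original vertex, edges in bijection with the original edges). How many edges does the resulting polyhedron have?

30

The base solid has V = 12, E = 30, F = 20.
The dual swaps V and F and preserves E: V′ = F = 20, E′ = E = 30, F′ = V = 12.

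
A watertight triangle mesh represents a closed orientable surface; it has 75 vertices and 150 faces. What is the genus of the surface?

Every face is a triangle, so 2E = 3·150 = 450, giving E = 225.
χ = V − E + F = 75 − 225 + 150 = 0.
For a closed orientable surface χ = 2 − 2g, so g = (2 − (0))/2 = 1.

1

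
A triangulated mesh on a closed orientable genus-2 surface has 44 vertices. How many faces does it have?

χ = 2 − 2·2 = -2, and every face is a triangle so 3F = 2E.
V − E + F = -2 with E = 3F/2 gives 44 − (3/2 − 1)·F = -2, so F = 92 and E = 138.

92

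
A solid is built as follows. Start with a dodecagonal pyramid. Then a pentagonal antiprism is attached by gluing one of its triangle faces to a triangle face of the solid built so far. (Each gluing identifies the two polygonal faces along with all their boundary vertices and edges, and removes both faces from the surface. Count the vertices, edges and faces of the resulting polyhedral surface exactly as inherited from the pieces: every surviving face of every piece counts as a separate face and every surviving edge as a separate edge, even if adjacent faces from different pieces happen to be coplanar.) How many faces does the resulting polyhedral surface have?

A dodecagonal pyramid: V=13, E=24, F=13.
Attach a pentagonal antiprism (V=10, E=20, F=12) along a 3-gon: merge 3 vertices and 3 edges, delete both glued faces → V=20, E=41, F=23.
Check: V − E + F = 20 − 41 + 23 = 2.

23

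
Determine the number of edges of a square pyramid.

8

A pyramid on an n-gon base has one n-gon and n triangles: V = 4 + 1 = 5, E = 2·4 = 8, F = 4 + 1 = 5.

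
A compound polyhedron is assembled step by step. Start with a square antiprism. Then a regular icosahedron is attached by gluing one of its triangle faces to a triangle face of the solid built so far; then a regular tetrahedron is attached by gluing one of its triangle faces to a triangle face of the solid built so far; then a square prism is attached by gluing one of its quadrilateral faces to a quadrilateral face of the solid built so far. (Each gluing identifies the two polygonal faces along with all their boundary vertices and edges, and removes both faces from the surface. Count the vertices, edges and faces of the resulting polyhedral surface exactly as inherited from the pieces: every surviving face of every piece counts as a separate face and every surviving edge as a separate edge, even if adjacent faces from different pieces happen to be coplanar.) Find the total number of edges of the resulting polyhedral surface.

A square antiprism: V=8, E=16, F=10.
Attach a regular icosahedron (V=12, E=30, F=20) along a 3-gon: merge 3 vertices and 3 edges, delete both glued faces → V=17, E=43, F=28.
Attach a regular tetrahedron (V=4, E=6, F=4) along a 3-gon: merge 3 vertices and 3 edges, delete both glued faces → V=18, E=46, F=30.
Attach a square prism (V=8, E=12, F=6) along a 4-gon: merge 4 vertices and 4 edges, delete both glued faces → V=22, E=54, F=34.
Check: V − E + F = 22 − 54 + 34 = 2.

54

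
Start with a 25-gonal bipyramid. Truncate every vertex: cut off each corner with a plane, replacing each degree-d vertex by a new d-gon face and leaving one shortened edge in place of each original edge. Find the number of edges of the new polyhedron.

The base solid has V = 27, E = 75, F = 50.
Truncation replaces each original edge-end by a new vertex, so V′ = 2E = 150.
Each original edge survives, and each old vertex of degree d contributes d new edges; summing degrees gives Σd = 2E, so E′ = E + 2E = 3E = 225.
Each original face survives and each original vertex becomes one new face: F′ = F + V = 77.

225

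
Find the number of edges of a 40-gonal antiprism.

160

An antiprism on an n-gon has two n-gon caps and 2n triangles: V = 2·40 = 80, E = 4·40 = 160, F = 2·40 + 2 = 82.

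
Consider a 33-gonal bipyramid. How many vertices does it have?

A bipyramid over an n-gon has 2n triangular faces and n + 2 vertices: V = 33 + 2 = 35, E = 3·33 = 99, F = 2·33 = 66.

35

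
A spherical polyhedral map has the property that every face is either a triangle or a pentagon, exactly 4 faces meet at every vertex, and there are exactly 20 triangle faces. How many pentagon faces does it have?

12

Let x be the number of pentagons; then F = 20 + x.
Edge–face incidences: 2E = 3·20 + 5·x = 60 + 5x.
Every vertex has degree 4, so 4V = 2E.
Euler: V − E + F = 2 ⇒ (2E)/4 − E + (20 + x) = 2.
Multiply by 8: 2·(2E) − 4·(2E) + 8·(20 + x) = 16, i.e. 160 + 8x − 2·(60 + 5x) = 16.
Collecting terms: −2x + 40 = 16, so −2x = −24, so x = 12.
Then 2E = 60 + 5·12 = 120, so E = 60, V = 2E/4 = 30, F = 20 + 12 = 32.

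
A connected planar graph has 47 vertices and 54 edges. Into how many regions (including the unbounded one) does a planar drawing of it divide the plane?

Euler's formula for a connected plane graph: V − E + F = 2, so F = 2 − 47 + 54 = 9.

9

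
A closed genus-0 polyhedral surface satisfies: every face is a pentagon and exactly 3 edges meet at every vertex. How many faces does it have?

Each face has 5 edges and each edge borders two faces, so 2E = 5F.
Each vertex has degree 3, so 3V = 2E and hence V = 5F/3.
Euler: V − E + F = 2 ⇒ (5F/3) − (5F/2) + F = 2.
Multiply by 6: (10 − 15 + 6)F = 12, i.e. 1F = 12.
So F = 12, E = 5·12/2 = 30, V = 5·12/3 = 20.

12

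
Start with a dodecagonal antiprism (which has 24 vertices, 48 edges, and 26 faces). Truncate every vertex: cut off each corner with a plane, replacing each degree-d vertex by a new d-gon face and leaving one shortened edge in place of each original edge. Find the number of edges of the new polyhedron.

Truncation replaces each original edge-end by a new vertex, so V′ = 2E = 96.
Each original edge survives, and each old vertex of degree d contributes d new edges; summing degrees gives Σd = 2E, so E′ = E + 2E = 3E = 144.
Each original face survives and each original vertex becomes one new face: F′ = F + V = 50.

144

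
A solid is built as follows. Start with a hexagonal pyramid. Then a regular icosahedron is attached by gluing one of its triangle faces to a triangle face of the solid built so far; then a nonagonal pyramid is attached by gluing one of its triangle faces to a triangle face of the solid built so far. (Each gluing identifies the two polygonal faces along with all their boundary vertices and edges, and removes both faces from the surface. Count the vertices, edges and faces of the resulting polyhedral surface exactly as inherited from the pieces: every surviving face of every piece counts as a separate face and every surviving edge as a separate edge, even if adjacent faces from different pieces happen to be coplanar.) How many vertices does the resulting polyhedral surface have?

23

A hexagonal pyramid: V=7, E=12, F=7.
Attach a regular icosahedron (V=12, E=30, F=20) along a 3-gon: merge 3 vertices and 3 edges, delete both glued faces → V=16, E=39, F=25.
Attach a nonagonal pyramid (V=10, E=18, F=10) along a 3-gon: merge 3 vertices and 3 edges, delete both glued faces → V=23, E=54, F=33.
Check: V − E + F = 23 − 54 + 33 = 2.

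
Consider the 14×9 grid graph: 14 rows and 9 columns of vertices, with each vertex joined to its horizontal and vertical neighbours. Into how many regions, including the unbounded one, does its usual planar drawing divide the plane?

The grid has V = 14·9 = 126 vertices and E = 14·8 + 9·13 = 229 edges.
F = 2 − V + E = 2 − 126 + 229 = 105.

105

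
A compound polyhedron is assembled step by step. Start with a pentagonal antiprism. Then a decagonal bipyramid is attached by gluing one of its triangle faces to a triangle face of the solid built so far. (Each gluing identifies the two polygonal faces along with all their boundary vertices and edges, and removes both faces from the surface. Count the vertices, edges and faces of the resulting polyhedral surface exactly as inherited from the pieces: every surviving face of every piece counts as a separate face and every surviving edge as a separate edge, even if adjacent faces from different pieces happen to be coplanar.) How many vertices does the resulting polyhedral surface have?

19

A pentagonal antiprism: V=10, E=20, F=12.
Attach a decagonal bipyramid (V=12, E=30, F=20) along a 3-gon: merge 3 vertices and 3 edges, delete both glued faces → V=19, E=47, F=30.
Check: V − E + F = 19 − 47 + 30 = 2.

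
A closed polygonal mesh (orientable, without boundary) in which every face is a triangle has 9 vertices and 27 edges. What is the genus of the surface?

1

Every face is a triangle and each edge borders two faces, so 3F = 2·27, giving F = 18.
χ = V − E + F = 9 − 27 + 18 = 0.
For a closed orientable surface χ = 2 − 2g, so g = (2 − (0))/2 = 1.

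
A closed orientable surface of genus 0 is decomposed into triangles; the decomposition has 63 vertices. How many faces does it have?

χ = 2 − 2·0 = 2, and every face is a triangle so 3F = 2E.
V − E + F = 2 with E = 3F/2 gives 63 − (3/2 − 1)·F = 2, so F = 122 and E = 183.

122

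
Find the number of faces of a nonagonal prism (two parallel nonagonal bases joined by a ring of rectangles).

11

A prism on an n-gon has two n-gon bases and n rectangular sides: V = 2·9 = 18, E = 3·9 = 27, F = 9 + 2 = 11.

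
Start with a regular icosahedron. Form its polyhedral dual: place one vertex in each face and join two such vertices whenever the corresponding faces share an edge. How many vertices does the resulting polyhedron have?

The base solid has V = 12, E = 30, F = 20.
The dual swaps V and F and preserves E: V′ = F = 20, E′ = E = 30, F′ = V = 12.

20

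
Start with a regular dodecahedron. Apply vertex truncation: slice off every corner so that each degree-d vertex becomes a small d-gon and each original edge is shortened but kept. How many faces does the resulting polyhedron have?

The base solid has V = 20, E = 30, F = 12.
Truncation replaces each original edge-end by a new vertex, so V′ = 2E = 60.
Each original edge survives, and each old vertex of degree d contributes d new edges; summing degrees gives Σd = 2E, so E′ = E + 2E = 3E = 90.
Each original face survives and each original vertex becomes one new face: F′ = F + V = 32.

32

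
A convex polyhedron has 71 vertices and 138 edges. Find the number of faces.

Here V − E + F = 2.
F = 2 − V + E = 2 − 71 + 138 = 69.

69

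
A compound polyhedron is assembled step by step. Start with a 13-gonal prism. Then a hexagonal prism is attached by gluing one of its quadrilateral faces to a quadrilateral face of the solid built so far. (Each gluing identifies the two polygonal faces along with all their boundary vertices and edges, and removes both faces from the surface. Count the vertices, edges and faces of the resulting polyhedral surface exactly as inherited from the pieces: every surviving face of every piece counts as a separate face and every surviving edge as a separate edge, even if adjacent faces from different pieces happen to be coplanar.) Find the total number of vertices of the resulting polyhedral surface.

34

A 13-gonal prism: V=26, E=39, F=15.
Attach a hexagonal prism (V=12, E=18, F=8) along a 4-gon: merge 4 vertices and 4 edges, delete both glued faces → V=34, E=53, F=21.
Check: V − E + F = 34 − 53 + 21 = 2.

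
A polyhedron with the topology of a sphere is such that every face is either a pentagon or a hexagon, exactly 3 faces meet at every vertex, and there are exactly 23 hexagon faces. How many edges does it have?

Let x be the number of pentagons; then F = 23 + x.
Edge–face incidences: 2E = 6·23 + 5·x = 138 + 5x.
Every vertex has degree 3, so 3V = 2E.
Euler: V − E + F = 2 ⇒ (2E)/3 − E + (23 + x) = 2.
Multiply by 6: 2·(2E) − 3·(2E) + 6·(23 + x) = 12, i.e. 138 + 6x − (138 + 5x) = 12.
Collecting terms: x = 12.
Then 2E = 138 + 5·12 = 198, so E = 99, V = 2E/3 = 66, F = 23 + 12 = 35.

99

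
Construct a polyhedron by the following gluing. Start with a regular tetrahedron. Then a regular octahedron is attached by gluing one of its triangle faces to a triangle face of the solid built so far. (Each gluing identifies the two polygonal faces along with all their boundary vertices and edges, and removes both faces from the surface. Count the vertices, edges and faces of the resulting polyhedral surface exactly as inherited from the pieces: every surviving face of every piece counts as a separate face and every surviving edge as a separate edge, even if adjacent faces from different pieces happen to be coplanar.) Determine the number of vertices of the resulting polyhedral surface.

7

A regular tetrahedron: V=4, E=6, F=4.
Attach a regular octahedron (V=6, E=12, F=8) along a 3-gon: merge 3 vertices and 3 edges, delete both glued faces → V=7, E=15, F=10.
Check: V − E + F = 7 − 15 + 10 = 2.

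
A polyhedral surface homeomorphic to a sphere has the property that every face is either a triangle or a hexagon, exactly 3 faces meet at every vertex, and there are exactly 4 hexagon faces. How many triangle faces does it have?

Let x be the number of triangles; then F = 4 + x.
Edge–face incidences: 2E = 6·4 + 3·x = 24 + 3x.
Every vertex has degree 3, so 3V = 2E.
Euler: V − E + F = 2 ⇒ (2E)/3 − E + (4 + x) = 2.
Multiply by 6: 2·(2E) − 3·(2E) + 6·(4 + x) = 12, i.e. 24 + 6x − (24 + 3x) = 12.
Collecting terms: 3x = 12, so x = 4.
Then 2E = 24 + 3·4 = 36, so E = 18, V = 2E/3 = 12, F = 4 + 4 = 8.

4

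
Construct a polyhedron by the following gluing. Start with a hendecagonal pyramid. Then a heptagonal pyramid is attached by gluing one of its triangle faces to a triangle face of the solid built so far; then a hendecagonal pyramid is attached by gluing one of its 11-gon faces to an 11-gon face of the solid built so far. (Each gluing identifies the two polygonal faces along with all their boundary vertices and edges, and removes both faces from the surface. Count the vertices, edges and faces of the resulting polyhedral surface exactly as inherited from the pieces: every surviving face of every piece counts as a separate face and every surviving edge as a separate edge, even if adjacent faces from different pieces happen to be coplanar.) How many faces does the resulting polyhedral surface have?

A hendecagonal pyramid: V=12, E=22, F=12.
Attach a heptagonal pyramid (V=8, E=14, F=8) along a 3-gon: merge 3 vertices and 3 edges, delete both glued faces → V=17, E=33, F=18.
Attach a hendecagonal pyramid (V=12, E=22, F=12) along an 11-gon: merge 11 vertices and 11 edges, delete both glued faces → V=18, E=44, F=28.
Check: V − E + F = 18 − 44 + 28 = 2.

28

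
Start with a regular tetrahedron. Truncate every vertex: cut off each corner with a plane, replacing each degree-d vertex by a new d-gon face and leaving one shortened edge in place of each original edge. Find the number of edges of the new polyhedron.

18

The base solid has V = 4, E = 6, F = 4.
Truncation replaces each original edge-end by a new vertex, so V′ = 2E = 12.
Each original edge survives, and each old vertex of degree d contributes d new edges; summing degrees gives Σd = 2E, so E′ = E + 2E = 3E = 18.
Each original face survives and each original vertex becomes one new face: F′ = F + V = 8.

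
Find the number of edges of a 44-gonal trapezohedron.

The n-trapezohedron (dual of the n-antiprism) has V = 2·44 + 2 = 90, E = 4·44 = 176, F = 2·44 = 88.

176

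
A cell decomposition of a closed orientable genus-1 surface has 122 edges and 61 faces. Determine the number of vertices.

For a closed orientable surface of genus 1, χ = 2 − 2·1 = 0.
V = 0 + E − F = 0 + 122 − 61 = 61.

61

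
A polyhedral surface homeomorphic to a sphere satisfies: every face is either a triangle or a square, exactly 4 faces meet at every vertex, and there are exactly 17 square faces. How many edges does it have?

Let x be the number of triangles; then F = 17 + x.
Edge–face incidences: 2E = 4·17 + 3·x = 68 + 3x.
Every vertex has degree 4, so 4V = 2E.
Euler: V − E + F = 2 ⇒ (2E)/4 − E + (17 + x) = 2.
Multiply by 8: 2·(2E) − 4·(2E) + 8·(17 + x) = 16, i.e. 136 + 8x − 2·(68 + 3x) = 16.
Collecting terms: 2x = 16, so x = 8.
Then 2E = 68 + 3·8 = 92, so E = 46, V = 2E/4 = 23, F = 17 + 8 = 25.

46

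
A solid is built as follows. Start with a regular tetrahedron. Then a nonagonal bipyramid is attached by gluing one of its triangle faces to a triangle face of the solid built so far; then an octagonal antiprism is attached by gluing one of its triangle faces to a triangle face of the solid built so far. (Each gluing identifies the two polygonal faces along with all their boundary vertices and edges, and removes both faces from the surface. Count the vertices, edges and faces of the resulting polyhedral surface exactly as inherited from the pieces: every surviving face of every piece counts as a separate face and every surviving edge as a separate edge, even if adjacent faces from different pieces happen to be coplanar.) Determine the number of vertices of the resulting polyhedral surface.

A regular tetrahedron: V=4, E=6, F=4.
Attach a nonagonal bipyramid (V=11, E=27, F=18) along a 3-gon: merge 3 vertices and 3 edges, delete both glued faces → V=12, E=30, F=20.
Attach an octagonal antiprism (V=16, E=32, F=18) along a 3-gon: merge 3 vertices and 3 edges, delete both glued faces → V=25, E=59, F=36.
Check: V − E + F = 25 − 59 + 36 = 2.

25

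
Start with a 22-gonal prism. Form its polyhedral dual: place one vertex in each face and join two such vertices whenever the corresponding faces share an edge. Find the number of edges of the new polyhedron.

The base solid has V = 44, E = 66, F = 24.
The dual swaps V and F and preserves E: V′ = F = 24, E′ = E = 66, F′ = V = 44.

66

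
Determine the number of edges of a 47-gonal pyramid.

94

A pyramid on an n-gon base has one n-gon and n triangles: V = 47 + 1 = 48, E = 2·47 = 94, F = 47 + 1 = 48.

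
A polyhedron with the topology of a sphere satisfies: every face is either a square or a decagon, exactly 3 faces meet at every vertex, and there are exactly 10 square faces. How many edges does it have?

Let x be the number of decagons; then F = 10 + x.
Edge–face incidences: 2E = 4·10 + 10·x = 40 + 10x.
Every vertex has degree 3, so 3V = 2E.
Euler: V − E + F = 2 ⇒ (2E)/3 − E + (10 + x) = 2.
Multiply by 6: 2·(2E) − 3·(2E) + 6·(10 + x) = 12, i.e. 60 + 6x − (40 + 10x) = 12.
Collecting terms: −4x + 20 = 12, so −4x = −8, so x = 2.
Then 2E = 40 + 10·2 = 60, so E = 30, V = 2E/3 = 20, F = 10 + 2 = 12.

30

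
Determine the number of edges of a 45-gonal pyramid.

90

A pyramid on an n-gon base has one n-gon and n triangles: V = 45 + 1 = 46, E = 2·45 = 90, F = 45 + 1 = 46.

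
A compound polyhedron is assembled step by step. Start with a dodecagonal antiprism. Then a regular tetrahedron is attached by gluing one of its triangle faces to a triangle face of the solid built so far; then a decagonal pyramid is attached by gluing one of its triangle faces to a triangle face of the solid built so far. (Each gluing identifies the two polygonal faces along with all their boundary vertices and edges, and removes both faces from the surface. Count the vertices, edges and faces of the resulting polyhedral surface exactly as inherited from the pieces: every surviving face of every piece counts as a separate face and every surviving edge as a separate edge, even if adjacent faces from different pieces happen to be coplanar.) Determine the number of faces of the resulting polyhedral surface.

37

A dodecagonal antiprism: V=24, E=48, F=26.
Attach a regular tetrahedron (V=4, E=6, F=4) along a 3-gon: merge 3 vertices and 3 edges, delete both glued faces → V=25, E=51, F=28.
Attach a decagonal pyramid (V=11, E=20, F=11) along a 3-gon: merge 3 vertices and 3 edges, delete both glued faces → V=33, E=68, F=37.
Check: V − E + F = 33 − 68 + 37 = 2.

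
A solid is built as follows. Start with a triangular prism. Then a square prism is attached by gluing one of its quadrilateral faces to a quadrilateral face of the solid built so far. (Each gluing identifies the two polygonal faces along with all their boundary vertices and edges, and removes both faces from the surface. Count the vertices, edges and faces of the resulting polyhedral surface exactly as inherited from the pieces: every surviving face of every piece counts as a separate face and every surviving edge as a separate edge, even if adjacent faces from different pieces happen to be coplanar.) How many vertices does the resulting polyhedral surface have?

10

A triangular prism: V=6, E=9, F=5.
Attach a square prism (V=8, E=12, F=6) along a 4-gon: merge 4 vertices and 4 edges, delete both glued faces → V=10, E=17, F=9.
Check: V − E + F = 10 − 17 + 9 = 2.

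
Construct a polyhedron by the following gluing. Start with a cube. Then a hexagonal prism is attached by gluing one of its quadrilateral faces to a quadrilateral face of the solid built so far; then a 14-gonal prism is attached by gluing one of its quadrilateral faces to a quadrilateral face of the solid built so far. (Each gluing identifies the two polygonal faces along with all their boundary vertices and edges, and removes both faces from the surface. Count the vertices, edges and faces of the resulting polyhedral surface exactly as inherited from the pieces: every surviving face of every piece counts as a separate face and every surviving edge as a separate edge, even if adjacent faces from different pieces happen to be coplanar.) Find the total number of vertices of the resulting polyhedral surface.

40

A cube: V=8, E=12, F=6.
Attach a hexagonal prism (V=12, E=18, F=8) along a 4-gon: merge 4 vertices and 4 edges, delete both glued faces → V=16, E=26, F=12.
Attach a 14-gonal prism (V=28, E=42, F=16) along a 4-gon: merge 4 vertices and 4 edges, delete both glued faces → V=40, E=64, F=26.
Check: V − E + F = 40 − 64 + 26 = 2.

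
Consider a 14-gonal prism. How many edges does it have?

42

A prism on an n-gon has two n-gon bases and n rectangular sides: V = 2·14 = 28, E = 3·14 = 42, F = 14 + 2 = 16.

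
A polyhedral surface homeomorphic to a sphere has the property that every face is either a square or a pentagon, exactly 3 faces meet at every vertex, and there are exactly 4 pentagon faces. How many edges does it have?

Let x be the number of squares; then F = 4 + x.
Edge–face incidences: 2E = 5·4 + 4·x = 20 + 4x.
Every vertex has degree 3, so 3V = 2E.
Euler: V − E + F = 2 ⇒ (2E)/3 − E + (4 + x) = 2.
Multiply by 6: 2·(2E) − 3·(2E) + 6·(4 + x) = 12, i.e. 24 + 6x − (20 + 4x) = 12.
Collecting terms: 2x + 4 = 12, so 2x = 8, so x = 4.
Then 2E = 20 + 4·4 = 36, so E = 18, V = 2E/3 = 12, F = 4 + 4 = 8.

18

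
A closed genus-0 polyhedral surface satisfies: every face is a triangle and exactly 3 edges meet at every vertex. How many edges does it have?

Each face has 3 edges and each edge borders two faces, so 2E = 3F.
Each vertex has degree 3, so 3V = 2E and hence V = 3F/3.
Euler: V − E + F = 2 ⇒ (3F/3) − (3F/2) + F = 2.
Multiply by 6: (6 − 9 + 6)F = 12, i.e. 3F = 12.
So F = 4, E = 3·4/2 = 6, V = 3·4/3 = 4.

6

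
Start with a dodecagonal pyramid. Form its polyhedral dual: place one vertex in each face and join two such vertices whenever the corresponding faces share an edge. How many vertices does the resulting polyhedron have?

13

The base solid has V = 13, E = 24, F = 13.
The dual swaps V and F and preserves E: V′ = F = 13, E′ = E = 24, F′ = V = 13.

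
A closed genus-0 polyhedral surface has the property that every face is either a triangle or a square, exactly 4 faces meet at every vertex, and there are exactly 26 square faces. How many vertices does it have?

Let x be the number of triangles; then F = 26 + x.
Edge–face incidences: 2E = 4·26 + 3·x = 104 + 3x.
Every vertex has degree 4, so 4V = 2E.
Euler: V − E + F = 2 ⇒ (2E)/4 − E + (26 + x) = 2.
Multiply by 8: 2·(2E) − 4·(2E) + 8·(26 + x) = 16, i.e. 208 + 8x − 2·(104 + 3x) = 16.
Collecting terms: 2x = 16, so x = 8.
Then 2E = 104 + 3·8 = 128, so E = 64, V = 2E/4 = 32, F = 26 + 8 = 34.

32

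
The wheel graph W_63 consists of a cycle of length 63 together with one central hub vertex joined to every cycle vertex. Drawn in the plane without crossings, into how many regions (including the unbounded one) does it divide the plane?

W_63 has V = 63 + 1 = 64 vertices and E = 2·63 = 126 edges.
By Euler's formula F = 2 − V + E = 2 − 64 + 126 = 64.

64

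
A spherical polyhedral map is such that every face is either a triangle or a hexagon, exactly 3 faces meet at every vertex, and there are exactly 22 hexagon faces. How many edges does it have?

72

Let x be the number of triangles; then F = 22 + x.
Edge–face incidences: 2E = 6·22 + 3·x = 132 + 3x.
Every vertex has degree 3, so 3V = 2E.
Euler: V − E + F = 2 ⇒ (2E)/3 − E + (22 + x) = 2.
Multiply by 6: 2·(2E) − 3·(2E) + 6·(22 + x) = 12, i.e. 132 + 6x − (132 + 3x) = 12.
Collecting terms: 3x = 12, so x = 4.
Then 2E = 132 + 3·4 = 144, so E = 72, V = 2E/3 = 48, F = 22 + 4 = 26.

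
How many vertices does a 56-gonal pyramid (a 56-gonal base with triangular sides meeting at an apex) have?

A pyramid on an n-gon base has one n-gon and n triangles: V = 56 + 1 = 57, E = 2·56 = 112, F = 56 + 1 = 57.

57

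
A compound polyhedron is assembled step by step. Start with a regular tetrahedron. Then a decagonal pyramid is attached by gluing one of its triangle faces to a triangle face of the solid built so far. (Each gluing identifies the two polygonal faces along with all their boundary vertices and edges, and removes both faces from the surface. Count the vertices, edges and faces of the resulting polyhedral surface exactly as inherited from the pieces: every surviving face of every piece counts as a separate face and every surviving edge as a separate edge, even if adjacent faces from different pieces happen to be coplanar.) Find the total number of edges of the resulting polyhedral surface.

A regular tetrahedron: V=4, E=6, F=4.
Attach a decagonal pyramid (V=11, E=20, F=11) along a 3-gon: merge 3 vertices and 3 edges, delete both glued faces → V=12, E=23, F=13.
Check: V − E + F = 12 − 23 + 13 = 2.

23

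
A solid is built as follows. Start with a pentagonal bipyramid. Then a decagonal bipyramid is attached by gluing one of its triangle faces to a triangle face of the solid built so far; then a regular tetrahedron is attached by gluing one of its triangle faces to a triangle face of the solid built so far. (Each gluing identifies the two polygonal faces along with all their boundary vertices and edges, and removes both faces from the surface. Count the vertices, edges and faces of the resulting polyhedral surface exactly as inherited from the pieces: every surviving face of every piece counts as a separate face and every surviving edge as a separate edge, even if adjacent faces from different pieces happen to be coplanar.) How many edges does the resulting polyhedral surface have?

A pentagonal bipyramid: V=7, E=15, F=10.
Attach a decagonal bipyramid (V=12, E=30, F=20) along a 3-gon: merge 3 vertices and 3 edges, delete both glued faces → V=16, E=42, F=28.
Attach a regular tetrahedron (V=4, E=6, F=4) along a 3-gon: merge 3 vertices and 3 edges, delete both glued faces → V=17, E=45, F=30.
Check: V − E + F = 17 − 45 + 30 = 2.

45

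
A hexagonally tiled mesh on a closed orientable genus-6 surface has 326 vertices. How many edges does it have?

504

χ = 2 − 2·6 = -10, and every face is a hexagon so 6F = 2E.
V − E + F = -10 with E = 6F/2 gives 326 − (6/2 − 1)·F = -10, so F = 168 and E = 504.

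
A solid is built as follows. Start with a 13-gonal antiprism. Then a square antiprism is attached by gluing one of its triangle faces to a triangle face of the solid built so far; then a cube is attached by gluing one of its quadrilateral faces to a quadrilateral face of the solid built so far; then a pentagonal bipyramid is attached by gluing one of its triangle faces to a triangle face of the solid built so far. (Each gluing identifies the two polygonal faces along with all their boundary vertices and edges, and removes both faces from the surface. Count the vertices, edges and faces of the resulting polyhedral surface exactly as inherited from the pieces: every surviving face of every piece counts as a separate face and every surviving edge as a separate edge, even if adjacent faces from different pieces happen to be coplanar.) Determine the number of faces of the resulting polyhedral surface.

A 13-gonal antiprism: V=26, E=52, F=28.
Attach a square antiprism (V=8, E=16, F=10) along a 3-gon: merge 3 vertices and 3 edges, delete both glued faces → V=31, E=65, F=36.
Attach a cube (V=8, E=12, F=6) along a 4-gon: merge 4 vertices and 4 edges, delete both glued faces → V=35, E=73, F=40.
Attach a pentagonal bipyramid (V=7, E=15, F=10) along a 3-gon: merge 3 vertices and 3 edges, delete both glued faces → V=39, E=85, F=48.
Check: V − E + F = 39 − 85 + 48 = 2.

48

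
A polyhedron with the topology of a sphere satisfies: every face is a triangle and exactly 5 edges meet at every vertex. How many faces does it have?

Each face has 3 edges and each edge borders two faces, so 2E = 3F.
Each vertex has degree 5, so 5V = 2E and hence V = 3F/5.
Euler: V − E + F = 2 ⇒ (3F/5) − (3F/2) + F = 2.
Multiply by 10: (6 − 15 + 10)F = 20, i.e. 1F = 20.
So F = 20, E = 3·20/2 = 30, V = 3·20/5 = 12.

20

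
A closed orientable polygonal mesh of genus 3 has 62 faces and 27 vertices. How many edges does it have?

For a closed orientable surface of genus 3, χ = 2 − 2·3 = -4.
E = V + F − (-4) = 27 + 62 − (-4) = 93.

93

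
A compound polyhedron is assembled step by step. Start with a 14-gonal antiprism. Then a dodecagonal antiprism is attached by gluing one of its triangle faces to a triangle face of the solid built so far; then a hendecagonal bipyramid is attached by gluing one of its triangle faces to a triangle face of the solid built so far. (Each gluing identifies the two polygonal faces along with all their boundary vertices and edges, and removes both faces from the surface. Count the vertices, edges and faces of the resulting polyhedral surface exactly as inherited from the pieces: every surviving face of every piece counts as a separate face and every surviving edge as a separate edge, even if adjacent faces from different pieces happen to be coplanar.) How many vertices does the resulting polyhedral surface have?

A 14-gonal antiprism: V=28, E=56, F=30.
Attach a dodecagonal antiprism (V=24, E=48, F=26) along a 3-gon: merge 3 vertices and 3 edges, delete both glued faces → V=49, E=101, F=54.
Attach a hendecagonal bipyramid (V=13, E=33, F=22) along a 3-gon: merge 3 vertices and 3 edges, delete both glued faces → V=59, E=131, F=74.
Check: V − E + F = 59 − 131 + 74 = 2.

59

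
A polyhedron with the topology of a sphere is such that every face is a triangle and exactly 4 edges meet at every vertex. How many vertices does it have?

6

Each face has 3 edges and each edge borders two faces, so 2E = 3F.
Each vertex has degree 4, so 4V = 2E and hence V = 3F/4.
Euler: V − E + F = 2 ⇒ (3F/4) − (3F/2) + F = 2.
Multiply by 8: (6 − 12 + 8)F = 16, i.e. 2F = 16.
So F = 8, E = 3·8/2 = 12, V = 3·8/4 = 6.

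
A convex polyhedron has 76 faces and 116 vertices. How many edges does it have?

190

Here V − E + F = 2.
E = V + F − (2) = 116 + 76 − (2) = 190.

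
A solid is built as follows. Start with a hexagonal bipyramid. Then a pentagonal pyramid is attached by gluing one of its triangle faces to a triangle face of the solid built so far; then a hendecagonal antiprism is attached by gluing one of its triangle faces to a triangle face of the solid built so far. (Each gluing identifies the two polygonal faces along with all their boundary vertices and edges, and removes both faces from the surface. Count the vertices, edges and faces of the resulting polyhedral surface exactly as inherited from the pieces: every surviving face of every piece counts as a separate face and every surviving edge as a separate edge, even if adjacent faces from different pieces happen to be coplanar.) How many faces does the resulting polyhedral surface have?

A hexagonal bipyramid: V=8, E=18, F=12.
Attach a pentagonal pyramid (V=6, E=10, F=6) along a 3-gon: merge 3 vertices and 3 edges, delete both glued faces → V=11, E=25, F=16.
Attach a hendecagonal antiprism (V=22, E=44, F=24) along a 3-gon: merge 3 vertices and 3 edges, delete both glued faces → V=30, E=66, F=38.
Check: V − E + F = 30 − 66 + 38 = 2.

38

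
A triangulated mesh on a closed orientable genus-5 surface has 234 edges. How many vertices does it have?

χ = 2 − 2·5 = -8, and every face is a triangle so 3F = 2E.
F = 2E/3 = 156. Then V = -8 + E − F = -8 + 234 − 156 = 70.

70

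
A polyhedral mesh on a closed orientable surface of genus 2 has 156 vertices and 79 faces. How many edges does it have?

237

For a closed orientable surface of genus 2, χ = 2 − 2·2 = -2.
E = V + F − (-2) = 156 + 79 − (-2) = 237.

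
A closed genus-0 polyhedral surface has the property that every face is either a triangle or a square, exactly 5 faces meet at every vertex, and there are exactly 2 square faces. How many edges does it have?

40

Let x be the number of triangles; then F = 2 + x.
Edge–face incidences: 2E = 4·2 + 3·x = 8 + 3x.
Every vertex has degree 5, so 5V = 2E.
Euler: V − E + F = 2 ⇒ (2E)/5 − E + (2 + x) = 2.
Multiply by 10: 2·(2E) − 5·(2E) + 10·(2 + x) = 20, i.e. 20 + 10x − 3·(8 + 3x) = 20.
Collecting terms: x − 4 = 20, so x = 24.
Then 2E = 8 + 3·24 = 80, so E = 40, V = 2E/5 = 16, F = 2 + 24 = 26.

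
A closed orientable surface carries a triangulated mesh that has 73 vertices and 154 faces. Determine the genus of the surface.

3

Every face is a triangle, so 2E = 3·154 = 462, giving E = 231.
χ = V − E + F = 73 − 231 + 154 = -4.
For a closed orientable surface χ = 2 − 2g, so g = (2 − (-4))/2 = 3.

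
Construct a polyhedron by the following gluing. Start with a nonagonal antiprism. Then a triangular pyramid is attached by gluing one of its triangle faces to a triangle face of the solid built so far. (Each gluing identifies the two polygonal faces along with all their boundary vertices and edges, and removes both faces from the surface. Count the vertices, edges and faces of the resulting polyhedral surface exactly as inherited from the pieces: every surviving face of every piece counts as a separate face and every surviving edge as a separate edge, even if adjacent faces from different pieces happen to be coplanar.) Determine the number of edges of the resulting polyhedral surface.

39

A nonagonal antiprism: V=18, E=36, F=20.
Attach a triangular pyramid (V=4, E=6, F=4) along a 3-gon: merge 3 vertices and 3 edges, delete both glued faces → V=19, E=39, F=22.
Check: V − E + F = 19 − 39 + 22 = 2.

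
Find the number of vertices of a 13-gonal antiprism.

26

An antiprism on an n-gon has two n-gon caps and 2n triangles: V = 2·13 = 26, E = 4·13 = 52, F = 2·13 + 2 = 28.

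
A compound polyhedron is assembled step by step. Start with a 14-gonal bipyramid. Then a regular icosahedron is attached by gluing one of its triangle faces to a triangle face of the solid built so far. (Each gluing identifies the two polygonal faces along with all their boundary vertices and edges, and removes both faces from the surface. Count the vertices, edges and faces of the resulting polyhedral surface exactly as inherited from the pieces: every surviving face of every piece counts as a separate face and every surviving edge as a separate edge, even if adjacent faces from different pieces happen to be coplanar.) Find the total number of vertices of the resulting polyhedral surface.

A 14-gonal bipyramid: V=16, E=42, F=28.
Attach a regular icosahedron (V=12, E=30, F=20) along a 3-gon: merge 3 vertices and 3 edges, delete both glued faces → V=25, E=69, F=46.
Check: V − E + F = 25 − 69 + 46 = 2.

25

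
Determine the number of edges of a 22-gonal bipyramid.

66

A bipyramid over an n-gon has 2n triangular faces and n + 2 vertices: V = 22 + 2 = 24, E = 3·22 = 66, F = 2·22 = 44.
Check: V − E + F = 24 − 66 + 44 = 2.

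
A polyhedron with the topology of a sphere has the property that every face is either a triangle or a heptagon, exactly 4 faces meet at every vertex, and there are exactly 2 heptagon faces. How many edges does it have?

28

Let x be the number of triangles; then F = 2 + x.
Edge–face incidences: 2E = 7·2 + 3·x = 14 + 3x.
Every vertex has degree 4, so 4V = 2E.
Euler: V − E + F = 2 ⇒ (2E)/4 − E + (2 + x) = 2.
Multiply by 8: 2·(2E) − 4·(2E) + 8·(2 + x) = 16, i.e. 16 + 8x − 2·(14 + 3x) = 16.
Collecting terms: 2x − 12 = 16, so 2x = 28, so x = 14.
Then 2E = 14 + 3·14 = 56, so E = 28, V = 2E/4 = 14, F = 2 + 14 = 16.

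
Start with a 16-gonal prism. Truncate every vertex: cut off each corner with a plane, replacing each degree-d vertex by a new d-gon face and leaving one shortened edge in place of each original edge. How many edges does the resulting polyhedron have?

The base solid has V = 32, E = 48, F = 18.
Truncation replaces each original edge-end by a new vertex, so V′ = 2E = 96.
Each original edge survives, and each old vertex of degree d contributes d new edges; summing degrees gives Σd = 2E, so E′ = E + 2E = 3E = 144.
Each original face survives and each original vertex becomes one new face: F′ = F + V = 50.

144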